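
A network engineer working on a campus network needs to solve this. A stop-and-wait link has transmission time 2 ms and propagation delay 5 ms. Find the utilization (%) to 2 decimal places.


Given: Ttrans = 2 ms, Tprop = 5 ms
RTT = 2 * Tprop = 2 * 5 = 10 ms
U = Ttrans / (Ttrans + RTT)
U = 2 / (2 + 10)
U = 2 / 12 = 0.166667
U% = 16.67%

16.67


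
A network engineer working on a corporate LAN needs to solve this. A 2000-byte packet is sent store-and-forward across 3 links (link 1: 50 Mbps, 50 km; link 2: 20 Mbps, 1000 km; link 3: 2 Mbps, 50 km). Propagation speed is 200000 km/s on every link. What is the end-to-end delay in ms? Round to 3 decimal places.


Packet = 2000 bytes = 16000 bits. Store-and-forward: sum (t_trans + t_prop) per link.
Link 1: t_trans = 16000/(50*10^6) s = 0.3200 ms; t_prop = 50/200000 s = 0.2500 ms; subtotal = 0.5700 ms
Link 2: t_trans = 16000/(20*10^6) s = 0.8000 ms; t_prop = 1000/200000 s = 5.0000 ms; subtotal = 5.8000 ms
Link 3: t_trans = 16000/(2*10^6) s = 8.0000 ms; t_prop = 50/200000 s = 0.2500 ms; subtotal = 8.2500 ms
End-to-end = 0.5700 + 5.8000 + 8.2500 = 14.6200 ms -> 14.620 ms (3 dp)

14.620


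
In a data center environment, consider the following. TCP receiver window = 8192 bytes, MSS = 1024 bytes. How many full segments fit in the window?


Given: RWND = 8192 bytes, MSS = 1024 bytes
Full segments = floor(RWND / MSS)
Full segments = floor(8192 / 1024)
Full segments = floor(8.0) = 8

8


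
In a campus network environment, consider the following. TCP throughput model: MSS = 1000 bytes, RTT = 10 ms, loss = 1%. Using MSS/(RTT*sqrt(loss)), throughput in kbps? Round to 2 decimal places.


Given: MSS = 1000 bytes, RTT = 10 ms, loss = 1%
RTT in seconds = 10 / 1000 = 0.01
Loss rate = 1% = 0.01
sqrt(loss) = sqrt(0.01) = 0.1
Throughput (bytes/s) = 1000 / (0.01 * 0.1) = 1000000.0000
Throughput (kbps) = 1000000.0000 * 8 / 1000 = 8000.000000 -> 8000.00 kbps (2 dp)

8000.00


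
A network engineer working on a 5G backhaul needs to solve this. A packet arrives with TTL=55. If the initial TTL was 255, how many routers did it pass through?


Given: initial TTL = 255, received TTL = 55
Hops = initial TTL - received TTL
Hops = 255 - 55 = 200

200


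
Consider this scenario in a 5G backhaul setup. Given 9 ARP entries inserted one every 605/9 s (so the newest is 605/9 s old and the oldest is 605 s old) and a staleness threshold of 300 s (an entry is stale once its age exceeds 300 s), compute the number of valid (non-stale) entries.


Ages are k * 605/9 s for k = 1..9 (spacing = 67.2222 s).
Entry k is valid iff k * 605/9 <= 300 iff k <= 9 * 300 / 605 = 4.4628
n_valid = floor(4.4628) = 4
(n_stale = 9 - 4 = 5)

4


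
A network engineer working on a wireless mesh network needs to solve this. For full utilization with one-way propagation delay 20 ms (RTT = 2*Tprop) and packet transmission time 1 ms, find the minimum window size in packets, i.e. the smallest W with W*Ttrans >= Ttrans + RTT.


Given: Ttrans = 1 ms, RTT = 40 ms (= 2 * Tprop, Tprop = 20 ms)
Time until first ACK returns = Ttrans + RTT = 1 + 40 = 41 ms
Need W * Ttrans >= Ttrans + RTT  ->  W >= (Ttrans + RTT) / Ttrans
(Ttrans + RTT) / Ttrans = 41 / 1 = 41
W_min = ceil(41) = 41

41


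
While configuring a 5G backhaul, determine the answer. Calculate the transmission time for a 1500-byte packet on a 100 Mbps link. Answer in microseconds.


Given: packet = 1500 bytes, bandwidth = 100 Mbps
Packet in bits = 1500 * 8 = 12000 bits
Bandwidth = 100 * 10^6 = 100000000 bps
Time = 12000 / 100000000 seconds
Time in us = 12000 * 10^6 / 100000000 = 120

120


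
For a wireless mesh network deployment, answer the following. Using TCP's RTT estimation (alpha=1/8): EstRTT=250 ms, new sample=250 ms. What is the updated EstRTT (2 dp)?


Given: EstRTT = 250 ms, SampleRTT = 250 ms, alpha = 1/8
New EstRTT = (1 - alpha) * EstRTT + alpha * SampleRTT
(7/8) * 250 = 218.75
(1/8) * 250 = 31.25
New EstRTT = 218.75 + 31.25 = 250 ms -> 250.00 ms (2 dp)

250.00


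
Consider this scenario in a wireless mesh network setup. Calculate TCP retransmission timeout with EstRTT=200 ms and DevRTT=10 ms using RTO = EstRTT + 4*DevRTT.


Given: EstRTT = 200 ms, DevRTT = 10 ms
Timeout = EstRTT + 4 * DevRTT
4 * DevRTT = 4 * 10 = 40
Timeout = 200 + 40 = 240 ms

240


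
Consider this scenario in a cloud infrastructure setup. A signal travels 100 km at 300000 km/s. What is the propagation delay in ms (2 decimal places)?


Given: distance = 100 km, speed = 300000 km/s
Delay = distance / speed = 100 / 300000 seconds
Delay in ms = 100 * 1000 / 300000
Delay = 0.3333 ms
Rounded to 2 dp = 0.33 ms

0.33


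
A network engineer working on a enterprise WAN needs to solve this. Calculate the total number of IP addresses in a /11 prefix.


Given: CIDR prefix /11
Host bits = 32 - 11 = 21
Total addresses = 2^21 = 2097152

2097152


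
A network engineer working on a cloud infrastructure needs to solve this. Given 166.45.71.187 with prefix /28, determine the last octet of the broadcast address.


Given: IP = 166.45.71.187, prefix = /28
Host bits = 32 - 28 = 4
Network last octet = 187 AND mask = 176
Host part size = 2^4 - 1 = 15
Broadcast last octet = 176 OR 15 = 191

191


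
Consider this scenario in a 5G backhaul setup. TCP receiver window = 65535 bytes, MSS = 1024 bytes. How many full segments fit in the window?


Given: RWND = 65535 bytes, MSS = 1024 bytes
Full segments = floor(RWND / MSS)
Full segments = floor(65535 / 1024)
Full segments = floor(63.999) = 63

63


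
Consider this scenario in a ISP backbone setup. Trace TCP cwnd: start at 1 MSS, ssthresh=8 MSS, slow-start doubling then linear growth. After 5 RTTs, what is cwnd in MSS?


RTT 0: cwnd = 1 MSS (initial)
RTT 1: cwnd = 2 MSS (slow start, doubled)
RTT 2: cwnd = 4 MSS (slow start, doubled)
RTT 3: cwnd = 8 MSS (slow start, doubled)
RTT 4: cwnd = 9 MSS (congestion avoidance, +1)
RTT 5: cwnd = 10 MSS (congestion avoidance, +1)

10


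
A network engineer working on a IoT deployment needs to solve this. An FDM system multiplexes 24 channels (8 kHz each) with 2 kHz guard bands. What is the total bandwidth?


Given: 24 channels, 8 kHz each, guard = 2 kHz
Channel bandwidth = 24 * 8 = 192 kHz
Guard bands = 23 gaps * 2 kHz = 46 kHz
Total = 192 + 46 = 238 kHz

238


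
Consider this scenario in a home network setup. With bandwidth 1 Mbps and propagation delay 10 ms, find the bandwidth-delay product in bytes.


Given: bandwidth = 1 Mbps, delay = 10 ms
BDP in bits = 1 * 10^6 * 10 / 1000
BDP in bits = 10000
BDP in bytes = 10000 / 8 = 1250

1250


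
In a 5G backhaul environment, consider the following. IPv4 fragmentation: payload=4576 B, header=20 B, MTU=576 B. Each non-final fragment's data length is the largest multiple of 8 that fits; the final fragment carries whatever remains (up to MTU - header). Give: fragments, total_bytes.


Max data per non-final fragment = floor((MTU - header)/8)*8 = floor((576 - 20)/8)*8 = floor(556/8)*8 = 552 B
Final fragment needs no 8-byte alignment: it can carry up to MTU - header = 556 B
Non-final fragments needed = ceil((payload - 556) / 552) = ceil(4020/552) = ceil(7.2826) = 8
Number of fragments = 8 + 1 = 9
Fragment sizes (data): 8 * 552 B + 160 B (last, 160 <= 556 OK)
Total bytes sent = payload + n_frags * header = 4576 + 9*20 = 4576 + 180 = 4756 B

9, 4756


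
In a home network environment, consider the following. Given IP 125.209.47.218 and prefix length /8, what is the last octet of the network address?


Given: IP = 125.209.47.218, prefix = /8
Subnet mask = 255.0.0.0
Last octet of IP: 218
Last octet of mask: 0
Network last octet = 218 AND 0 = 0

0


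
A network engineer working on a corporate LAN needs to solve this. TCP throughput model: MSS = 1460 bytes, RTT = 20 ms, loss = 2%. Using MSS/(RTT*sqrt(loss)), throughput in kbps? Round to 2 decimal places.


Given: MSS = 1460 bytes, RTT = 20 ms, loss = 2%
RTT in seconds = 20 / 1000 = 0.02
Loss rate = 2% = 0.02
sqrt(loss) = sqrt(0.02) = 0.141421356237
Throughput (bytes/s) = 1460 / (0.02 * 0.141421356237) = 516187.9503
Throughput (kbps) = 516187.9503 * 8 / 1000 = 4129.503602 -> 4129.50 kbps (2 dp)

4129.50


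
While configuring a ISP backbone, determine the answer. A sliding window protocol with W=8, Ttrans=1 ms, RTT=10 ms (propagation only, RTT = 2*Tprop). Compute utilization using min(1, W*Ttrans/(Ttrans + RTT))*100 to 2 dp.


Given: W = 8, Ttrans = 1 ms, RTT = 10 ms (= 2 * Tprop, Tprop = 5 ms)
Cycle time = Ttrans + RTT = 1 + 10 = 11 ms (first packet sent until its ACK returns)
W * Ttrans = 8 * 1 = 8 ms of sending per cycle
W * Ttrans / (Ttrans + RTT) = 8 / 11 = 0.727273
U = min(1, 0.727273) = 0.727273
U% = 72.73%

72.73


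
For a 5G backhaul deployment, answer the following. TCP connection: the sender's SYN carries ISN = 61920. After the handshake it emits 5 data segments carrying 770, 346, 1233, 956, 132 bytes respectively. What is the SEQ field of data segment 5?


The SYN occupies sequence number ISN = 61920, so the first data byte is ISN + 1 = 61921.
SEQ of data segment i = (ISN + 1) + sum of payload sizes of segments 1..i-1.
Segment 1: SEQ = 61921, payload = 770 bytes
Segment 2: SEQ = 62691, payload = 346 bytes
Segment 3: SEQ = 63037, payload = 1233 bytes
Segment 4: SEQ = 64270, payload = 956 bytes
Segment 5: SEQ = 65226, payload = 132 bytes
SEQ of segment 5 = 61921 + 770 + 346 + 1233 + 956 = 65226

65226


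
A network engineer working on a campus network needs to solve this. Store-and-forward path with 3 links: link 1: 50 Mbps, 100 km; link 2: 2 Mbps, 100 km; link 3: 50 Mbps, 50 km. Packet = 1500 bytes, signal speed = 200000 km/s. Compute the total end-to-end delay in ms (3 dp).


Packet = 1500 bytes = 12000 bits. Store-and-forward: sum (t_trans + t_prop) per link.
Link 1: t_trans = 12000/(50*10^6) s = 0.2400 ms; t_prop = 100/200000 s = 0.5000 ms; subtotal = 0.7400 ms
Link 2: t_trans = 12000/(2*10^6) s = 6.0000 ms; t_prop = 100/200000 s = 0.5000 ms; subtotal = 6.5000 ms
Link 3: t_trans = 12000/(50*10^6) s = 0.2400 ms; t_prop = 50/200000 s = 0.2500 ms; subtotal = 0.4900 ms
End-to-end = 0.7400 + 6.5000 + 0.4900 = 7.7300 ms -> 7.730 ms (3 dp)

7.730


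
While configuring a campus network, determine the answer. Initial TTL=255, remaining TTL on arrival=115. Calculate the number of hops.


Given: initial TTL = 255, received TTL = 115
Hops = initial TTL - received TTL
Hops = 255 - 115 = 140

140


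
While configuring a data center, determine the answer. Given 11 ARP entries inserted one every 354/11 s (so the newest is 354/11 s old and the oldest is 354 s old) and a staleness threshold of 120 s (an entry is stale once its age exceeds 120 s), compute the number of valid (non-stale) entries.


Ages are k * 354/11 s for k = 1..11 (spacing = 32.1818 s).
Entry k is valid iff k * 354/11 <= 120 iff k <= 11 * 120 / 354 = 3.7288
n_valid = floor(3.7288) = 3
(n_stale = 11 - 3 = 8)

3


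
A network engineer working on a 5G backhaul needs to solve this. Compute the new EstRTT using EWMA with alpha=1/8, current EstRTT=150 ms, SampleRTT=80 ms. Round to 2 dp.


Given: EstRTT = 150 ms, SampleRTT = 80 ms, alpha = 1/8
New EstRTT = (1 - alpha) * EstRTT + alpha * SampleRTT
(7/8) * 150 = 131.25
(1/8) * 80 = 10
New EstRTT = 131.25 + 10 = 141.25 ms -> 141.25 ms (2 dp)

141.25


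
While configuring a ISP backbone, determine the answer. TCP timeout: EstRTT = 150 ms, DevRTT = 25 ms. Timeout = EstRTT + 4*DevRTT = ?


Given: EstRTT = 150 ms, DevRTT = 25 ms
Timeout = EstRTT + 4 * DevRTT
4 * DevRTT = 4 * 25 = 100
Timeout = 150 + 100 = 250 ms

250


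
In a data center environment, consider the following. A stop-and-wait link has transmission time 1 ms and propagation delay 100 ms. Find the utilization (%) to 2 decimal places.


Given: Ttrans = 1 ms, Tprop = 100 ms
RTT = 2 * Tprop = 2 * 100 = 200 ms
U = Ttrans / (Ttrans + RTT)
U = 1 / (1 + 200)
U = 1 / 201 = 0.004975
U% = 0.50%

0.50


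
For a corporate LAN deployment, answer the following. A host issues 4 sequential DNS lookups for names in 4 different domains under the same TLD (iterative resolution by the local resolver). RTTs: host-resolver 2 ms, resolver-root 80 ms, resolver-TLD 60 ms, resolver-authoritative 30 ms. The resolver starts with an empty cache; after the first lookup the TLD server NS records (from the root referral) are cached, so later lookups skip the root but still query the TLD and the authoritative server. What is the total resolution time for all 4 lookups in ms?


Lookup 1 (cold cache): local + root + TLD + auth = 2 + 80 + 60 + 30 = 172 ms
Lookups 2..4 (TLD NS cached -> skip root; new domain -> still ask TLD and auth): local + TLD + auth = 2 + 60 + 30 = 92 ms each
Remaining 3 lookups: 3 * 92 = 276 ms
Total = 172 + 276 = 448 ms

448


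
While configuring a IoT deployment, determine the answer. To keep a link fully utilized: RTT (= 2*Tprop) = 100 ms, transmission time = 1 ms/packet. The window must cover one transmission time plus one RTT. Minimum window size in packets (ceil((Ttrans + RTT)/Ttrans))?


Given: Ttrans = 1 ms, RTT = 100 ms (= 2 * Tprop, Tprop = 50 ms)
Time until first ACK returns = Ttrans + RTT = 1 + 100 = 101 ms
Need W * Ttrans >= Ttrans + RTT  ->  W >= (Ttrans + RTT) / Ttrans
(Ttrans + RTT) / Ttrans = 101 / 1 = 101
W_min = ceil(101) = 101

101


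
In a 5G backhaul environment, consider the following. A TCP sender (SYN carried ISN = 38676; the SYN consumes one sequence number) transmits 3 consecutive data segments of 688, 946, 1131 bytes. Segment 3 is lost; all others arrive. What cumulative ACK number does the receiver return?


SYN uses sequence number 38676; first data byte = ISN + 1 = 38677.
Segment 1: SEQ = 38677, len = 688 B, covers [38677, 39364]
Segment 2: SEQ = 39365, len = 946 B, covers [39365, 40310]
Segment 3: SEQ = 40311, len = 1131 B, covers [40311, 41441] [LOST]
In-order data received: bytes [38677, 40310] (segments 1..2).
Segment 3 missing -> gap begins at byte 40311.
Cumulative ACK = next expected in-order byte = 38677 + 688 + 946 = 40311

40311


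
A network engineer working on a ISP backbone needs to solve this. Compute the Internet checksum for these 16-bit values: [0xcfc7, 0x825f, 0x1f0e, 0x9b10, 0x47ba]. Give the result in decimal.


Given words: [0xcfc7, 0x825f, 0x1f0e, 0x9b10, 0x47ba]
Step 1: Sum all words
Raw sum = 53191 + 33375 + 7950 + 39696 + 18362 = 152574
Step 2: Fold carry: (21502 + 2) = 21504
One's complement = ~21504 & 0xFFFF = 44031

44031


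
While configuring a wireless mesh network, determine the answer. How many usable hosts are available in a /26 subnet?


Given: subnet mask /26
Host bits = 32 - 26 = 6
Total addresses = 2^6 = 64
Usable hosts = 64 - 2 (network + broadcast) = 62

62


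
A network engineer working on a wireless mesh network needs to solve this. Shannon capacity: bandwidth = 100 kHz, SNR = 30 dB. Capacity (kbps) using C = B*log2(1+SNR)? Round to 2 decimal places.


Given: B = 100 kHz, SNR = 30 dB
SNR linear = 10^(30/10) = 1000
1 + SNR = 1001
log2(1001) = 9.9672262588
C = 100 * 1000 * 9.9672262588 = 996722.6259 bps
C = 996.722626 kbps -> 996.72 kbps (2 dp)

996.72


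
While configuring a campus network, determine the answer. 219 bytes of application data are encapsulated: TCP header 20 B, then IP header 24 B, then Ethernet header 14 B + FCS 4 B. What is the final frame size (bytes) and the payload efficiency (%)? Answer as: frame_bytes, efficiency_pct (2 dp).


TCP segment = 219 + 20 = 239 B
IP packet = 239 + 24 = 263 B
Ethernet frame = 263 + 14 + 4 = 281 B
Efficiency = app / frame = 219 / 281 = 0.779359 = 77.9359% -> 77.94% (2 dp)

281, 77.94


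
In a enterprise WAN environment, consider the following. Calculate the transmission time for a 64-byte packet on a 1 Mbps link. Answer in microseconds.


Given: packet = 64 bytes, bandwidth = 1 Mbps
Packet in bits = 64 * 8 = 512 bits
Bandwidth = 1 * 10^6 = 1000000 bps
Time = 512 / 1000000 seconds
Time in us = 512 * 10^6 / 1000000 = 512

512


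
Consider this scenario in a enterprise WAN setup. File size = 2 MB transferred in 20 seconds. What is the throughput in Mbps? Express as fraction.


Given: file = 2 MB, time = 20 s
File in Mb = 2 * 8 = 16 Mb
Throughput = 16 / 20 Mbps
Throughput = 4/5 Mbps

4/5


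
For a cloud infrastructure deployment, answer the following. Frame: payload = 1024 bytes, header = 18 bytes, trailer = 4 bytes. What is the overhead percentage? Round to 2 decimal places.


Given: payload = 1024 B, header = 18 B, trailer = 4 B
Overhead bytes = header + trailer = 18 + 4 = 22
Total frame = payload + overhead = 1024 + 22 = 1046
Overhead % = 22 / 1046 * 100 = 2.1033% -> 2.10% (2 dp)

2.10


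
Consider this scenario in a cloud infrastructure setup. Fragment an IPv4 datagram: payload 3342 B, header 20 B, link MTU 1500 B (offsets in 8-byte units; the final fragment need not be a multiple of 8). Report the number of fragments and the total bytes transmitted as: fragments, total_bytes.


Max data per non-final fragment = floor((MTU - header)/8)*8 = floor((1500 - 20)/8)*8 = floor(1480/8)*8 = 1480 B
Final fragment needs no 8-byte alignment: it can carry up to MTU - header = 1480 B
Non-final fragments needed = ceil((payload - 1480) / 1480) = ceil(1862/1480) = ceil(1.2581) = 2
Number of fragments = 2 + 1 = 3
Fragment sizes (data): 2 * 1480 B + 382 B (last, 382 <= 1480 OK)
Total bytes sent = payload + n_frags * header = 3342 + 3*20 = 3342 + 60 = 3402 B

3, 3402


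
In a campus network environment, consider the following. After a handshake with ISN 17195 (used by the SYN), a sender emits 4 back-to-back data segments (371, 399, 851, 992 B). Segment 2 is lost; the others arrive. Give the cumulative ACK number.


SYN uses sequence number 17195; first data byte = ISN + 1 = 17196.
Segment 1: SEQ = 17196, len = 371 B, covers [17196, 17566]
Segment 2: SEQ = 17567, len = 399 B, covers [17567, 17965] [LOST]
Segment 3: SEQ = 17966, len = 851 B, covers [17966, 18816]
Segment 4: SEQ = 18817, len = 992 B, covers [18817, 19808]
In-order data received: bytes [17196, 17566] (segments 1..1).
Segment 2 missing -> gap begins at byte 17567; later segments buffered out of order.
Cumulative ACK = next expected in-order byte = 17196 + 371 = 17567

17567


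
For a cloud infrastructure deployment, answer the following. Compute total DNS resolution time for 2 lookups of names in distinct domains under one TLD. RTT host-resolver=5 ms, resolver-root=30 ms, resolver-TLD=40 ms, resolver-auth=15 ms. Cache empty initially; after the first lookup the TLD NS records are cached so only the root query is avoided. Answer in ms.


Lookup 1 (cold cache): local + root + TLD + auth = 5 + 30 + 40 + 15 = 90 ms
Lookups 2..2 (TLD NS cached -> skip root; new domain -> still ask TLD and auth): local + TLD + auth = 5 + 40 + 15 = 60 ms each
Remaining 1 lookups: 1 * 60 = 60 ms
Total = 90 + 60 = 150 ms

150


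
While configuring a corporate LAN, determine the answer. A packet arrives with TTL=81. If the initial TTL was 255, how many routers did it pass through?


Given: initial TTL = 255, received TTL = 81
Hops = initial TTL - received TTL
Hops = 255 - 81 = 174

174


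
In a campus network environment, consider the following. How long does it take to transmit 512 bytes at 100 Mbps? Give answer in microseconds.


Given: packet = 512 bytes, bandwidth = 100 Mbps
Packet in bits = 512 * 8 = 4096 bits
Bandwidth = 100 * 10^6 = 100000000 bps
Time = 4096 / 100000000 seconds
Time in us = 4096 * 10^6 / 100000000 = 40.96

40.96


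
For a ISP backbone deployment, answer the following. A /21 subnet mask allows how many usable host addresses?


Given: subnet mask /21
Host bits = 32 - 21 = 11
Total addresses = 2^11 = 2048
Usable hosts = 2048 - 2 (network + broadcast) = 2046

2046


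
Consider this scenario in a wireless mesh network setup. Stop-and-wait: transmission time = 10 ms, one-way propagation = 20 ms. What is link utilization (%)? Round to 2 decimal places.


Given: Ttrans = 10 ms, Tprop = 20 ms
RTT = 2 * Tprop = 2 * 20 = 40 ms
U = Ttrans / (Ttrans + RTT)
U = 10 / (10 + 40)
U = 10 / 50 = 0.2
U% = 20.00%

20.00


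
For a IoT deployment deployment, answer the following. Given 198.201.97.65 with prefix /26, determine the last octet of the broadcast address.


Given: IP = 198.201.97.65, prefix = /26
Host bits = 32 - 26 = 6
Network last octet = 65 AND mask = 64
Host part size = 2^6 - 1 = 63
Broadcast last octet = 64 OR 63 = 127

127


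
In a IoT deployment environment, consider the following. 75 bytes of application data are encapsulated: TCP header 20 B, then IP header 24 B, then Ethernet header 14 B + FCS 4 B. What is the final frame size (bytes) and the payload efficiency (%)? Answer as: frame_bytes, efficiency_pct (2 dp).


TCP segment = 75 + 20 = 95 B
IP packet = 95 + 24 = 119 B
Ethernet frame = 119 + 14 + 4 = 137 B
Efficiency = app / frame = 75 / 137 = 0.547445 = 54.7445% -> 54.74% (2 dp)

137, 54.74


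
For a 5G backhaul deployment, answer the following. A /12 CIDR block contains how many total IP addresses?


Given: CIDR prefix /12
Host bits = 32 - 12 = 20
Total addresses = 2^20 = 1048576

1048576


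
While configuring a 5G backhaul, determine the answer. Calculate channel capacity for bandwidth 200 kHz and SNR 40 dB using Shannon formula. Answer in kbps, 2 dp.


Given: B = 200 kHz, SNR = 40 dB
SNR linear = 10^(40/10) = 10000
1 + SNR = 10001
log2(10001) = 13.2878566418
C = 200 * 1000 * 13.2878566418 = 2657571.3284 bps
C = 2657.571328 kbps -> 2657.57 kbps (2 dp)

2657.57


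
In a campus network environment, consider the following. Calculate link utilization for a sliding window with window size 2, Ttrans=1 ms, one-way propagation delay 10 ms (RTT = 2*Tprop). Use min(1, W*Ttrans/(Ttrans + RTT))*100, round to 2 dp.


Given: W = 2, Ttrans = 1 ms, RTT = 20 ms (= 2 * Tprop, Tprop = 10 ms)
Cycle time = Ttrans + RTT = 1 + 20 = 21 ms (first packet sent until its ACK returns)
W * Ttrans = 2 * 1 = 2 ms of sending per cycle
W * Ttrans / (Ttrans + RTT) = 2 / 21 = 0.095238
U = min(1, 0.095238) = 0.095238
U% = 9.52%

9.52


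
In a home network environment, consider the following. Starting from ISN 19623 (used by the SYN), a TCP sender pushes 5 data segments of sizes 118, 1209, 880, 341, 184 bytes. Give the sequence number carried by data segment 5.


The SYN occupies sequence number ISN = 19623, so the first data byte is ISN + 1 = 19624.
SEQ of data segment i = (ISN + 1) + sum of payload sizes of segments 1..i-1.
Segment 1: SEQ = 19624, payload = 118 bytes
Segment 2: SEQ = 19742, payload = 1209 bytes
Segment 3: SEQ = 20951, payload = 880 bytes
Segment 4: SEQ = 21831, payload = 341 bytes
Segment 5: SEQ = 22172, payload = 184 bytes
SEQ of segment 5 = 19624 + 118 + 1209 + 880 + 341 = 22172

22172


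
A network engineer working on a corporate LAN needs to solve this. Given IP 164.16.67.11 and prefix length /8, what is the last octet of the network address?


Given: IP = 164.16.67.11, prefix = /8
Subnet mask = 255.0.0.0
Last octet of IP: 11
Last octet of mask: 0
Network last octet = 11 AND 0 = 0

0


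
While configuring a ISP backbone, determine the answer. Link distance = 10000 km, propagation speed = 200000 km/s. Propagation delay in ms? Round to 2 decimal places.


Given: distance = 10000 km, speed = 200000 km/s
Delay = distance / speed = 10000 / 200000 seconds
Delay in ms = 10000 * 1000 / 200000
Delay = 50.0000 ms
Rounded to 2 dp = 50.00 ms

50.00


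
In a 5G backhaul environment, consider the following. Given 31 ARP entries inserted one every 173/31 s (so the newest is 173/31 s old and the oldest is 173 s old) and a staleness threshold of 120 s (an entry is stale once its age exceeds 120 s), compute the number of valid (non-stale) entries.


Ages are k * 173/31 s for k = 1..31 (spacing = 5.5806 s).
Entry k is valid iff k * 173/31 <= 120 iff k <= 31 * 120 / 173 = 21.5029
n_valid = floor(21.5029) = 21
(n_stale = 31 - 21 = 10)

21


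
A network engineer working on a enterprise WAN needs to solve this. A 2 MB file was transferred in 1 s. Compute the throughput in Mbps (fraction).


Given: file = 2 MB, time = 1 s
File in Mb = 2 * 8 = 16 Mb
Throughput = 16 / 1 Mbps
Throughput = 16 Mbps

16


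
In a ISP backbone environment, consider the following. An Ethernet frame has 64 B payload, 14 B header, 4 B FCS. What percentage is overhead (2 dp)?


Given: payload = 64 B, header = 14 B, trailer = 4 B
Overhead bytes = header + trailer = 14 + 4 = 18
Total frame = payload + overhead = 64 + 18 = 82
Overhead % = 18 / 82 * 100 = 21.9512% -> 21.95% (2 dp)

21.95


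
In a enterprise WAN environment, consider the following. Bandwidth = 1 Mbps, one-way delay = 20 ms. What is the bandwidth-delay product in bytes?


Given: bandwidth = 1 Mbps, delay = 20 ms
BDP in bits = 1 * 10^6 * 20 / 1000
BDP in bits = 20000
BDP in bytes = 20000 / 8 = 2500

2500


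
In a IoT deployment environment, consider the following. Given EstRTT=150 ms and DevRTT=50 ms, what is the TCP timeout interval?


Given: EstRTT = 150 ms, DevRTT = 50 ms
Timeout = EstRTT + 4 * DevRTT
4 * DevRTT = 4 * 50 = 200
Timeout = 150 + 200 = 350 ms

350


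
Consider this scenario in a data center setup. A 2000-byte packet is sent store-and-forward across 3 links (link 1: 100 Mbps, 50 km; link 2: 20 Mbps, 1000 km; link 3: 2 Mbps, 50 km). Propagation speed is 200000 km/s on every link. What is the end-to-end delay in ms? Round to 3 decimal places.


Packet = 2000 bytes = 16000 bits. Store-and-forward: sum (t_trans + t_prop) per link.
Link 1: t_trans = 16000/(100*10^6) s = 0.1600 ms; t_prop = 50/200000 s = 0.2500 ms; subtotal = 0.4100 ms
Link 2: t_trans = 16000/(20*10^6) s = 0.8000 ms; t_prop = 1000/200000 s = 5.0000 ms; subtotal = 5.8000 ms
Link 3: t_trans = 16000/(2*10^6) s = 8.0000 ms; t_prop = 50/200000 s = 0.2500 ms; subtotal = 8.2500 ms
End-to-end = 0.4100 + 5.8000 + 8.2500 = 14.4600 ms -> 14.460 ms (3 dp)

14.460


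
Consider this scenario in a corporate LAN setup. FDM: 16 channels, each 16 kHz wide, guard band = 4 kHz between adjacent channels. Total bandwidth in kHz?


Given: 16 channels, 16 kHz each, guard = 4 kHz
Channel bandwidth = 16 * 16 = 256 kHz
Guard bands = 15 gaps * 4 kHz = 60 kHz
Total = 256 + 60 = 316 kHz

316


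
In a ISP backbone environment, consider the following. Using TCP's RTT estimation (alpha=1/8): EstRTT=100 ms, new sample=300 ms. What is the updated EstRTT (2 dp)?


Given: EstRTT = 100 ms, SampleRTT = 300 ms, alpha = 1/8
New EstRTT = (1 - alpha) * EstRTT + alpha * SampleRTT
(7/8) * 100 = 87.5
(1/8) * 300 = 37.5
New EstRTT = 87.5 + 37.5 = 125 ms -> 125.00 ms (2 dp)

125.00


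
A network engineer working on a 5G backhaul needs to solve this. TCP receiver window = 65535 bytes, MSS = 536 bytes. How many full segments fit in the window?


Given: RWND = 65535 bytes, MSS = 536 bytes
Full segments = floor(RWND / MSS)
Full segments = floor(65535 / 536)
Full segments = floor(122.2668) = 122

122


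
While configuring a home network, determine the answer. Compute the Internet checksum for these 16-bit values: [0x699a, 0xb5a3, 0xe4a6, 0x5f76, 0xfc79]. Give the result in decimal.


Given words: [0x699a, 0xb5a3, 0xe4a6, 0x5f76, 0xfc79]
Step 1: Sum all words
Raw sum = 27034 + 46499 + 58534 + 24438 + 64633 = 221138
Step 2: Fold carry: (24530 + 3) = 24533
One's complement = ~24533 & 0xFFFF = 41002

41002


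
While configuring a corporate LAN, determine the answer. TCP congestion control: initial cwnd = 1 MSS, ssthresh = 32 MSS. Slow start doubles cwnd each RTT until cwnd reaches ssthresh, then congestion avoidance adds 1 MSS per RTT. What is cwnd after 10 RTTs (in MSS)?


RTT 0: cwnd = 1 MSS (initial)
RTT 1: cwnd = 2 MSS (slow start, doubled)
RTT 2: cwnd = 4 MSS (slow start, doubled)
RTT 3: cwnd = 8 MSS (slow start, doubled)
RTT 4: cwnd = 16 MSS (slow start, doubled)
RTT 5: cwnd = 32 MSS (slow start, doubled)
RTT 6: cwnd = 33 MSS (congestion avoidance, +1)
RTT 7: cwnd = 34 MSS (congestion avoidance, +1)
RTT 8: cwnd = 35 MSS (congestion avoidance, +1)
RTT 9: cwnd = 36 MSS (congestion avoidance, +1)
RTT 10: cwnd = 37 MSS (congestion avoidance, +1)

37


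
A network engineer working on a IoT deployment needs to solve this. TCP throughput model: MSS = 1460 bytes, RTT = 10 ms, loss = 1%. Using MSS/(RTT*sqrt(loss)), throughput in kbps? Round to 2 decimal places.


Given: MSS = 1460 bytes, RTT = 10 ms, loss = 1%
RTT in seconds = 10 / 1000 = 0.01
Loss rate = 1% = 0.01
sqrt(loss) = sqrt(0.01) = 0.1
Throughput (bytes/s) = 1460 / (0.01 * 0.1) = 1460000.0000
Throughput (kbps) = 1460000.0000 * 8 / 1000 = 11680.000000 -> 11680.00 kbps (2 dp)

11680.00


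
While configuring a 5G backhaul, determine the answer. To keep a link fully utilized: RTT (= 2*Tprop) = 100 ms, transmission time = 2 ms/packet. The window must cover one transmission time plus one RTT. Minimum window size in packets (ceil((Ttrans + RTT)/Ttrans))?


Given: Ttrans = 2 ms, RTT = 100 ms (= 2 * Tprop, Tprop = 50 ms)
Time until first ACK returns = Ttrans + RTT = 2 + 100 = 102 ms
Need W * Ttrans >= Ttrans + RTT  ->  W >= (Ttrans + RTT) / Ttrans
(Ttrans + RTT) / Ttrans = 102 / 2 = 51
W_min = ceil(51) = 51

51


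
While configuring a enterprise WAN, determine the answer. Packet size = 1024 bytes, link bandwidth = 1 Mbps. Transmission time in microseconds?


Given: packet = 1024 bytes, bandwidth = 1 Mbps
Packet in bits = 1024 * 8 = 8192 bits
Bandwidth = 1 * 10^6 = 1000000 bps
Time = 8192 / 1000000 seconds
Time in us = 8192 * 10^6 / 1000000 = 8192

8192


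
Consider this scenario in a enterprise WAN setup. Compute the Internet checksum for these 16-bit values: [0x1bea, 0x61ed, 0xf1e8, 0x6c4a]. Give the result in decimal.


Given words: [0x1bea, 0x61ed, 0xf1e8, 0x6c4a]
Step 1: Sum all words
Raw sum = 7146 + 25069 + 61928 + 27722 = 121865
Step 2: Fold carry: (56329 + 1) = 56330
One's complement = ~56330 & 0xFFFF = 9205

9205


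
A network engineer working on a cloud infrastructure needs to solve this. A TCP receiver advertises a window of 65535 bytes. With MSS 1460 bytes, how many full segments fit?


Given: RWND = 65535 bytes, MSS = 1460 bytes
Full segments = floor(RWND / MSS)
Full segments = floor(65535 / 1460)
Full segments = floor(44.887) = 44

44


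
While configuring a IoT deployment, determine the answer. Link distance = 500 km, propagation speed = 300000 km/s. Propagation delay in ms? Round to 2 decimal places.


Given: distance = 500 km, speed = 300000 km/s
Delay = distance / speed = 500 / 300000 seconds
Delay in ms = 500 * 1000 / 300000
Delay = 1.6667 ms
Rounded to 2 dp = 1.67 ms

1.67


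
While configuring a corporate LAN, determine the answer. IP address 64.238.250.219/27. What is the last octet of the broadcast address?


Given: IP = 64.238.250.219, prefix = /27
Host bits = 32 - 27 = 5
Network last octet = 219 AND mask = 192
Host part size = 2^5 - 1 = 31
Broadcast last octet = 192 OR 31 = 223

223


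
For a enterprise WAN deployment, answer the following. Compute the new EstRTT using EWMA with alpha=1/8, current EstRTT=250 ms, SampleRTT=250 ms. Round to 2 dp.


Given: EstRTT = 250 ms, SampleRTT = 250 ms, alpha = 1/8
New EstRTT = (1 - alpha) * EstRTT + alpha * SampleRTT
(7/8) * 250 = 218.75
(1/8) * 250 = 31.25
New EstRTT = 218.75 + 31.25 = 250 ms -> 250.00 ms (2 dp)

250.00


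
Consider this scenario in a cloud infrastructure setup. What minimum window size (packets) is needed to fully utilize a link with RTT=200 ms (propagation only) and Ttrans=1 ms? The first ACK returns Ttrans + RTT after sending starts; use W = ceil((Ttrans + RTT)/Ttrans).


Given: Ttrans = 1 ms, RTT = 200 ms (= 2 * Tprop, Tprop = 100 ms)
Time until first ACK returns = Ttrans + RTT = 1 + 200 = 201 ms
Need W * Ttrans >= Ttrans + RTT  ->  W >= (Ttrans + RTT) / Ttrans
(Ttrans + RTT) / Ttrans = 201 / 1 = 201
W_min = ceil(201) = 201

201


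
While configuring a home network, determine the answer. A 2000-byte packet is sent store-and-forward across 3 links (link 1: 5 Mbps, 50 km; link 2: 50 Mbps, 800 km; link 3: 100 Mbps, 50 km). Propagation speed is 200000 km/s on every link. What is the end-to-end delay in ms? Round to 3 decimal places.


Packet = 2000 bytes = 16000 bits. Store-and-forward: sum (t_trans + t_prop) per link.
Link 1: t_trans = 16000/(5*10^6) s = 3.2000 ms; t_prop = 50/200000 s = 0.2500 ms; subtotal = 3.4500 ms
Link 2: t_trans = 16000/(50*10^6) s = 0.3200 ms; t_prop = 800/200000 s = 4.0000 ms; subtotal = 4.3200 ms
Link 3: t_trans = 16000/(100*10^6) s = 0.1600 ms; t_prop = 50/200000 s = 0.2500 ms; subtotal = 0.4100 ms
End-to-end = 3.4500 + 4.3200 + 0.4100 = 8.1800 ms -> 8.180 ms (3 dp)

8.180


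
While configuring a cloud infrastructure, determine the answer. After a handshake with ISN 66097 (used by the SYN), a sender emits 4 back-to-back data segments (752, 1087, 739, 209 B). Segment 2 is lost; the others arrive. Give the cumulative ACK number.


SYN uses sequence number 66097; first data byte = ISN + 1 = 66098.
Segment 1: SEQ = 66098, len = 752 B, covers [66098, 66849]
Segment 2: SEQ = 66850, len = 1087 B, covers [66850, 67936] [LOST]
Segment 3: SEQ = 67937, len = 739 B, covers [67937, 68675]
Segment 4: SEQ = 68676, len = 209 B, covers [68676, 68884]
In-order data received: bytes [66098, 66849] (segments 1..1).
Segment 2 missing -> gap begins at byte 66850; later segments buffered out of order.
Cumulative ACK = next expected in-order byte = 66098 + 752 = 66850

66850


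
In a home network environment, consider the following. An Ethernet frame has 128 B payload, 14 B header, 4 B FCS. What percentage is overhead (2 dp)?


Given: payload = 128 B, header = 14 B, trailer = 4 B
Overhead bytes = header + trailer = 14 + 4 = 18
Total frame = payload + overhead = 128 + 18 = 146
Overhead % = 18 / 146 * 100 = 12.3288% -> 12.33% (2 dp)

12.33


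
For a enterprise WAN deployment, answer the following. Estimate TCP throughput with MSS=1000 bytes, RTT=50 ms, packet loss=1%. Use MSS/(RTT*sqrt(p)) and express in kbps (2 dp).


Given: MSS = 1000 bytes, RTT = 50 ms, loss = 1%
RTT in seconds = 50 / 1000 = 0.05
Loss rate = 1% = 0.01
sqrt(loss) = sqrt(0.01) = 0.1
Throughput (bytes/s) = 1000 / (0.05 * 0.1) = 200000.0000
Throughput (kbps) = 200000.0000 * 8 / 1000 = 1600.000000 -> 1600.00 kbps (2 dp)

1600.00


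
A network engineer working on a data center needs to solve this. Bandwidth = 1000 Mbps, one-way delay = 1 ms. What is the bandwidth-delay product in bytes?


Given: bandwidth = 1000 Mbps, delay = 1 ms
BDP in bits = 1000 * 10^6 * 1 / 1000
BDP in bits = 1000000
BDP in bytes = 1000000 / 8 = 125000

125000


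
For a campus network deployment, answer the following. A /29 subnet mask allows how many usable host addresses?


Given: subnet mask /29
Host bits = 32 - 29 = 3
Total addresses = 2^3 = 8
Usable hosts = 8 - 2 (network + broadcast) = 6

6


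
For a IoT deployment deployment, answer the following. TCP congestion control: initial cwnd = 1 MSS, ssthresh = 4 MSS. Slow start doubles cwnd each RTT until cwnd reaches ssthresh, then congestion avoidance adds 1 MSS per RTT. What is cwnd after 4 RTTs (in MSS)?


RTT 0: cwnd = 1 MSS (initial)
RTT 1: cwnd = 2 MSS (slow start, doubled)
RTT 2: cwnd = 4 MSS (slow start, doubled)
RTT 3: cwnd = 5 MSS (congestion avoidance, +1)
RTT 4: cwnd = 6 MSS (congestion avoidance, +1)

6


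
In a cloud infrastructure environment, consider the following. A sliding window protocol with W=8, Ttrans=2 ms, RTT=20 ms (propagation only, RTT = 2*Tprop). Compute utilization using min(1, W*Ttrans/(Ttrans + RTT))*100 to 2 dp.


Given: W = 8, Ttrans = 2 ms, RTT = 20 ms (= 2 * Tprop, Tprop = 10 ms)
Cycle time = Ttrans + RTT = 2 + 20 = 22 ms (first packet sent until its ACK returns)
W * Ttrans = 8 * 2 = 16 ms of sending per cycle
W * Ttrans / (Ttrans + RTT) = 16 / 22 = 0.727273
U = min(1, 0.727273) = 0.727273
U% = 72.73%

72.73


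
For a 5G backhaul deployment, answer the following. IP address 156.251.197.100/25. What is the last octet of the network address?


Given: IP = 156.251.197.100, prefix = /25
Subnet mask = 255.255.255.128
Last octet of IP: 100
Last octet of mask: 128
Network last octet = 100 AND 128 = 0

0


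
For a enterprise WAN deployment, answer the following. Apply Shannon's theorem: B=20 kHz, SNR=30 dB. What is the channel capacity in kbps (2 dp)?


Given: B = 20 kHz, SNR = 30 dB
SNR linear = 10^(30/10) = 1000
1 + SNR = 1001
log2(1001) = 9.9672262588
C = 20 * 1000 * 9.9672262588 = 199344.5252 bps
C = 199.344525 kbps -> 199.34 kbps (2 dp)

199.34


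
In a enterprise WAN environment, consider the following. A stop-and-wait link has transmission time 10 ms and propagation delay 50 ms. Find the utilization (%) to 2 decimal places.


Given: Ttrans = 10 ms, Tprop = 50 ms
RTT = 2 * Tprop = 2 * 50 = 100 ms
U = Ttrans / (Ttrans + RTT)
U = 10 / (10 + 100)
U = 10 / 110 = 0.090909
U% = 9.09%

9.09


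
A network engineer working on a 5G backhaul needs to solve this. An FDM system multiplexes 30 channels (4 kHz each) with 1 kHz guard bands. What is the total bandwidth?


Given: 30 channels, 4 kHz each, guard = 1 kHz
Channel bandwidth = 30 * 4 = 120 kHz
Guard bands = 29 gaps * 1 kHz = 29 kHz
Total = 120 + 29 = 149 kHz

149


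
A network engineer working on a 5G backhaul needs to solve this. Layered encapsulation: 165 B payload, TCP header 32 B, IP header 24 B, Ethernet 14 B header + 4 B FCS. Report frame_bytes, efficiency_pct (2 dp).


TCP segment = 165 + 32 = 197 B
IP packet = 197 + 24 = 221 B
Ethernet frame = 221 + 14 + 4 = 239 B
Efficiency = app / frame = 165 / 239 = 0.690377 = 69.0377% -> 69.04% (2 dp)

239, 69.04


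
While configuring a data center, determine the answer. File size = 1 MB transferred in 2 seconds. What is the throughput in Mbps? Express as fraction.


Given: file = 1 MB, time = 2 s
File in Mb = 1 * 8 = 8 Mb
Throughput = 8 / 2 Mbps
Throughput = 4 Mbps

4


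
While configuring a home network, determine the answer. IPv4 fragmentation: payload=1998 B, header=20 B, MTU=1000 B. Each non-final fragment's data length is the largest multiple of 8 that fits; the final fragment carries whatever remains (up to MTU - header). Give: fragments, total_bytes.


Max data per non-final fragment = floor((MTU - header)/8)*8 = floor((1000 - 20)/8)*8 = floor(980/8)*8 = 976 B
Final fragment needs no 8-byte alignment: it can carry up to MTU - header = 980 B
Non-final fragments needed = ceil((payload - 980) / 976) = ceil(1018/976) = ceil(1.0430) = 2
Number of fragments = 2 + 1 = 3
Fragment sizes (data): 2 * 976 B + 46 B (last, 46 <= 980 OK)
Total bytes sent = payload + n_frags * header = 1998 + 3*20 = 1998 + 60 = 2058 B

3, 2058


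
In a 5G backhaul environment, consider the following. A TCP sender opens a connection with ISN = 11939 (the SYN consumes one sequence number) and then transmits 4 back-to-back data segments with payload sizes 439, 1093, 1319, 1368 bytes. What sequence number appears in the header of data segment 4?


The SYN occupies sequence number ISN = 11939, so the first data byte is ISN + 1 = 11940.
SEQ of data segment i = (ISN + 1) + sum of payload sizes of segments 1..i-1.
Segment 1: SEQ = 11940, payload = 439 bytes
Segment 2: SEQ = 12379, payload = 1093 bytes
Segment 3: SEQ = 13472, payload = 1319 bytes
Segment 4: SEQ = 14791, payload = 1368 bytes
SEQ of segment 4 = 11940 + 439 + 1093 + 1319 = 14791

14791


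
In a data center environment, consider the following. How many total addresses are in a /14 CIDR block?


Given: CIDR prefix /14
Host bits = 32 - 14 = 18
Total addresses = 2^18 = 262144

262144


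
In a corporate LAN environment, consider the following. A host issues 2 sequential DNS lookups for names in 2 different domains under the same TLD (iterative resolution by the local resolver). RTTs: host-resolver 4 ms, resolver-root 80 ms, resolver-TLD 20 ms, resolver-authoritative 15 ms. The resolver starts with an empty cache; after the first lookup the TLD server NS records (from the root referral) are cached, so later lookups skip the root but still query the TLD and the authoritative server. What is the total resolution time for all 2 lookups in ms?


Lookup 1 (cold cache): local + root + TLD + auth = 4 + 80 + 20 + 15 = 119 ms
Lookups 2..2 (TLD NS cached -> skip root; new domain -> still ask TLD and auth): local + TLD + auth = 4 + 20 + 15 = 39 ms each
Remaining 1 lookups: 1 * 39 = 39 ms
Total = 119 + 39 = 158 ms

158
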